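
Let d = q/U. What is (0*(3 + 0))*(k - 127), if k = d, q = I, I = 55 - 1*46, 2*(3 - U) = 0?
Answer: 0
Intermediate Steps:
U = 3 (U = 3 - ½*0 = 3 + 0 = 3)
I = 9 (I = 55 - 46 = 9)
q = 9
d = 3 (d = 9/3 = 9*(⅓) = 3)
k = 3
(0*(3 + 0))*(k - 127) = (0*(3 + 0))*(3 - 127) = (0*3)*(-124) = 0*(-124) = 0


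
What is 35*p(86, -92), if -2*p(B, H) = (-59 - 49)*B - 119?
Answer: 329245/2 ≈ 1.6462e+5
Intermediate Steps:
p(B, H) = 119/2 + 54*B (p(B, H) = -((-59 - 49)*B - 119)/2 = -(-108*B - 119)/2 = -(-119 - 108*B)/2 = 119/2 + 54*B)
35*p(86, -92) = 35*(119/2 + 54*86) = 35*(119/2 + 4644) = 35*(9407/2) = 329245/2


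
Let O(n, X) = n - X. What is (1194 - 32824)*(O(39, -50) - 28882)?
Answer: 910722590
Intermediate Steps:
(1194 - 32824)*(O(39, -50) - 28882) = (1194 - 32824)*((39 - 1*(-50)) - 28882) = -31630*((39 + 50) - 28882) = -31630*(89 - 28882) = -31630*(-28793) = 910722590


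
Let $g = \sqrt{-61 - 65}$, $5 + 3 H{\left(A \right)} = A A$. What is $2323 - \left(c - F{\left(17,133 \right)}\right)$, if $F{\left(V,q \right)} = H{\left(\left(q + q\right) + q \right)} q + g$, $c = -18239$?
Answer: $\frac{21234754}{3} + 3 i \sqrt{14} \approx 7.0782 \cdot 10^{6} + 11.225 i$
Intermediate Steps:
$H{\left(A \right)} = - \frac{5}{3} + \frac{A^{2}}{3}$ ($H{\left(A \right)} = - \frac{5}{3} + \frac{A A}{3} = - \frac{5}{3} + \frac{A^{2}}{3}$)
$g = 3 i \sqrt{14}$ ($g = \sqrt{-126} = 3 i \sqrt{14} \approx 11.225 i$)
$F{\left(V,q \right)} = q \left(- \frac{5}{3} + 3 q^{2}\right) + 3 i \sqrt{14}$ ($F{\left(V,q \right)} = \left(- \frac{5}{3} + \frac{\left(\left(q + q\right) + q\right)^{2}}{3}\right) q + 3 i \sqrt{14} = \left(- \frac{5}{3} + \frac{\left(2 q + q\right)^{2}}{3}\right) q + 3 i \sqrt{14} = \left(- \frac{5}{3} + \frac{\left(3 q\right)^{2}}{3}\right) q + 3 i \sqrt{14} = \left(- \frac{5}{3} + \frac{9 q^{2}}{3}\right) q + 3 i \sqrt{14} = \left(- \frac{5}{3} + 3 q^{2}\right) q + 3 i \sqrt{14} = q \left(- \frac{5}{3} + 3 q^{2}\right) + 3 i \sqrt{14}$)
$2323 - \left(c - F{\left(17,133 \right)}\right) = 2323 - \left(-18239 - \left(3 i \sqrt{14} + \frac{1}{3} \cdot 133 \left(-5 + 9 \cdot 133^{2}\right)\right)\right) = 2323 - \left(-18239 - \left(3 i \sqrt{14} + \frac{1}{3} \cdot 133 \left(-5 + 9 \cdot 17689\right)\right)\right) = 2323 - \left(-18239 - \left(3 i \sqrt{14} + \frac{1}{3} \cdot 133 \left(-5 + 159201\right)\right)\right) = 2323 - \left(-18239 - \left(3 i \sqrt{14} + \frac{1}{3} \cdot 133 \cdot 159196\right)\right) = 2323 - \left(-18239 - \left(3 i \sqrt{14} + \frac{21173068}{3}\right)\right) = 2323 - \left(-18239 - \left(\frac{21173068}{3} + 3 i \sqrt{14}\right)\right) = 2323 - \left(- \frac{21227785}{3} - 3 i \sqrt{14}\right) = 2323 + \left(\frac{21227785}{3} + 3 i \sqrt{14}\right) = \frac{21234754}{3} + 3 i \sqrt{14}$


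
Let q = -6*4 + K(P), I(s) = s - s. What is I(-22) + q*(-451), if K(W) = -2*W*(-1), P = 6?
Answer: 5412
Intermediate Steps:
K(W) = 2*W
I(s) = 0
q = -12 (q = -6*4 + 2*6 = -24 + 12 = -12)
I(-22) + q*(-451) = 0 - 12*(-451) = 0 + 5412 = 5412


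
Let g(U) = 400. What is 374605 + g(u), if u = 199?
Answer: 375005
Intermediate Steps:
374605 + g(u) = 374605 + 400 = 375005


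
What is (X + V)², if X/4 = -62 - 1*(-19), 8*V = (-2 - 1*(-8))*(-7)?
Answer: 502681/16 ≈ 31418.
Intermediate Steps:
V = -21/4 (V = ((-2 - 1*(-8))*(-7))/8 = ((-2 + 8)*(-7))/8 = (6*(-7))/8 = (⅛)*(-42) = -21/4 ≈ -5.2500)
X = -172 (X = 4*(-62 - 1*(-19)) = 4*(-62 + 19) = 4*(-43) = -172)
(X + V)² = (-172 - 21/4)² = (-709/4)² = 502681/16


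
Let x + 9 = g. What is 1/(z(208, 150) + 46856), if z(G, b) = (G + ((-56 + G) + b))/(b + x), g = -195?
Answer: 9/421619 ≈ 2.1346e-5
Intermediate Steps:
x = -204 (x = -9 - 195 = -204)
z(G, b) = (-56 + b + 2*G)/(-204 + b) (z(G, b) = (G + ((-56 + G) + b))/(b - 204) = (G + (-56 + G + b))/(-204 + b) = (-56 + b + 2*G)/(-204 + b))
1/(z(208, 150) + 46856) = 1/((-56 + 150 + 2*208)/(-204 + 150) + 46856) = 1/((-56 + 150 + 416)/(-54) + 46856) = 1/(-1/54*510 + 46856) = 1/(-85/9 + 46856) = 1/(421619/9) = 9/421619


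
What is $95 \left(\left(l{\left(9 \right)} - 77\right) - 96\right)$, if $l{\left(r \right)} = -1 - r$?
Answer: $-17385$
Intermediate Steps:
$95 \left(\left(l{\left(9 \right)} - 77\right) - 96\right) = 95 \left(\left(\left(-1 - 9\right) - 77\right) - 96\right) = 95 \left(\left(-10 - 77\right) - 96\right) = 95 \left(-87 - 96\right) = 95 \left(-183\right) = -17385$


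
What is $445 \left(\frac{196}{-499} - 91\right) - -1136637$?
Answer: $\frac{546887638}{499} \approx 1.096 \cdot 10^{6}$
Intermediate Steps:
$445 \left(\frac{196}{-499} - 91\right) - -1136637 = 445 \left(196 \left(- \frac{1}{499}\right) - 91\right) + 1136637 = 445 \left(- \frac{196}{499} - 91\right) + 1136637 = 445 \left(- \frac{45605}{499}\right) + 1136637 = - \frac{20294225}{499} + 1136637 = \frac{546887638}{499}$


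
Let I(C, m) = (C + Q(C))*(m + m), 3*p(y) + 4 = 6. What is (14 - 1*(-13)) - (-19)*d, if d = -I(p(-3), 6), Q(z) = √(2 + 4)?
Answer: -125 - 228*√6 ≈ -683.48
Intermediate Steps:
Q(z) = √6
p(y) = ⅔ (p(y) = -4/3 + (⅓)*6 = -4/3 + 2 = ⅔)
I(C, m) = 2*m*(C + √6) (I(C, m) = (C + √6)*(m + m) = (C + √6)*(2*m) = 2*m*(C + √6))
d = -8 - 12*√6 (d = -2*6*(⅔ + √6) = -(8 + 12*√6) = -8 - 12*√6 ≈ -37.394)
(14 - 1*(-13)) - (-19)*d = (14 - 1*(-13)) - (-19)*(-8 - 12*√6) = (14 + 13) - (152 + 228*√6) = 27 + (-152 - 228*√6) = -125 - 228*√6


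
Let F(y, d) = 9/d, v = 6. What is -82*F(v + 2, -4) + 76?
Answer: 521/2 ≈ 260.50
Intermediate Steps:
-82*F(v + 2, -4) + 76 = -738/(-4) + 76 = -738*(-1)/4 + 76 = -82*(-9/4) + 76 = 369/2 + 76 = 521/2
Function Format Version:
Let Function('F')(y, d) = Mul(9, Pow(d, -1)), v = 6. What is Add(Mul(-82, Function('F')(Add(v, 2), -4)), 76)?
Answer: Rational(521, 2) ≈ 260.50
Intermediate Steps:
Add(Mul(-82, Function('F')(Add(v, 2), -4)), 76) = Add(Mul(-82, Mul(9, Pow(-4, -1))), 76) = Add(Mul(-82, Mul(9, Rational(-1, 4))), 76) = Add(Mul(-82, Rational(-9, 4)), 76) = Add(Rational(369, 2), 76) = Rational(521, 2)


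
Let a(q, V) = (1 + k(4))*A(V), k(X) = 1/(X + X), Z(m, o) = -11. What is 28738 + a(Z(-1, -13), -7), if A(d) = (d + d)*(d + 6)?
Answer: 115015/4 ≈ 28754.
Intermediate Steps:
A(d) = 2*d*(6 + d) (A(d) = (2*d)*(6 + d) = 2*d*(6 + d))
k(X) = 1/(2*X)
a(q, V) = 9*V*(6 + V)/4 (a(q, V) = (1 + (½)/4)*(2*V*(6 + V)) = (1 + (½)*(¼))*(2*V*(6 + V)) = (1 + ⅛)*(2*V*(6 + V)) = 9*(2*V*(6 + V))/8 = 9*V*(6 + V)/4)
28738 + a(Z(-1, -13), -7) = 28738 + (9/4)*(-7)*(6 - 7) = 28738 + (9/4)*(-7)*(-1) = 28738 + 63/4 = 115015/4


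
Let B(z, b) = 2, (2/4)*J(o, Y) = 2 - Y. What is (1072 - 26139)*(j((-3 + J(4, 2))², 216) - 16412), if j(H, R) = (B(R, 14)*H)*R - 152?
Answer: 317749292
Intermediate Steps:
J(o, Y) = 4 - 2*Y (J(o, Y) = 2*(2 - Y) = 4 - 2*Y)
j(H, R) = -152 + 2*H*R (j(H, R) = (2*H)*R - 152 = 2*H*R - 152 = -152 + 2*H*R)
(1072 - 26139)*(j((-3 + J(4, 2))², 216) - 16412) = (1072 - 26139)*((-152 + 2*(-3 + (4 - 2*2))²*216) - 16412) = -25067*((-152 + 2*(-3 + (4 - 4))²*216) - 16412) = -25067*((-152 + 2*(-3 + 0)²*216) - 16412) = -25067*((-152 + 2*(-3)²*216) - 16412) = -25067*((-152 + 2*9*216) - 16412) = -25067*((-152 + 3888) - 16412) = -25067*(3736 - 16412) = -25067*(-12676) = 317749292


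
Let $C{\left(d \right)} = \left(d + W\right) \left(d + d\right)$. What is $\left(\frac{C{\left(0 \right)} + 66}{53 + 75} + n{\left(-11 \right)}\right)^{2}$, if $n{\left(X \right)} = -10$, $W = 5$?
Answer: $\frac{368449}{4096} \approx 89.953$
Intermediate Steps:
$C{\left(d \right)} = 2 d \left(5 + d\right)$ ($C{\left(d \right)} = \left(d + 5\right) \left(d + d\right) = \left(5 + d\right) 2 d = 2 d \left(5 + d\right)$)
$\left(\frac{C{\left(0 \right)} + 66}{53 + 75} + n{\left(-11 \right)}\right)^{2} = \left(\frac{2 \cdot 0 \left(5 + 0\right) + 66}{53 + 75} - 10\right)^{2} = \left(\frac{2 \cdot 0 \cdot 5 + 66}{128} - 10\right)^{2} = \left(\left(0 + 66\right) \frac{1}{128} - 10\right)^{2} = \left(66 \cdot \frac{1}{128} - 10\right)^{2} = \left(\frac{33}{64} - 10\right)^{2} = \left(- \frac{607}{64}\right)^{2} = \frac{368449}{4096}$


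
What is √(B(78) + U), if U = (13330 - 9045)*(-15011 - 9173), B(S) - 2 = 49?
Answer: I*√103628389 ≈ 10180.0*I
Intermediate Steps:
B(S) = 51 (B(S) = 2 + 49 = 51)
U = -103628440 (U = 4285*(-24184) = -103628440)
√(B(78) + U) = √(51 - 103628440) = √(-103628389) = I*√103628389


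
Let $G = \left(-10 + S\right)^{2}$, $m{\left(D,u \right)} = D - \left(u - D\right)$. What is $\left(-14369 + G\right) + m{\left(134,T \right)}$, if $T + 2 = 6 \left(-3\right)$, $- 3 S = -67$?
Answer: $- \frac{125360}{9} \approx -13929.0$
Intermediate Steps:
$S = \frac{67}{3}$ ($S = \left(- \frac{1}{3}\right) \left(-67\right) = \frac{67}{3} \approx 22.333$)
$T = -20$ ($T = -2 + 6 \left(-3\right) = -2 - 18 = -20$)
$m{\left(D,u \right)} = - u + 2 D$ ($m{\left(D,u \right)} = D + \left(D - u\right) = - u + 2 D$)
$G = \frac{1369}{9}$ ($G = \left(-10 + \frac{67}{3}\right)^{2} = \left(\frac{37}{3}\right)^{2} = \frac{1369}{9} \approx 152.11$)
$\left(-14369 + G\right) + m{\left(134,T \right)} = \left(-14369 + \frac{1369}{9}\right) + \left(\left(-1\right) \left(-20\right) + 2 \cdot 134\right) = - \frac{127952}{9} + \left(20 + 268\right) = - \frac{127952}{9} + 288 = - \frac{125360}{9}$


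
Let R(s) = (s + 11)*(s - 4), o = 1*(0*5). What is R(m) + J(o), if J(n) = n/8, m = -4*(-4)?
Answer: 324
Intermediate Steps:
m = 16
o = 0 (o = 1*0 = 0)
R(s) = (-4 + s)*(11 + s) (R(s) = (11 + s)*(-4 + s) = (-4 + s)*(11 + s))
J(n) = n/8 (J(n) = n*(1/8) = n/8)
R(m) + J(o) = (-44 + 16**2 + 7*16) + (1/8)*0 = (-44 + 256 + 112) + 0 = 324 + 0 = 324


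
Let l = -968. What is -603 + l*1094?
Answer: -1059595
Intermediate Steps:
-603 + l*1094 = -603 - 968*1094 = -603 - 1058992 = -1059595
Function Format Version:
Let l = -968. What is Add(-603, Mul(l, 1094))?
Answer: -1059595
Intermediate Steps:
Add(-603, Mul(l, 1094)) = Add(-603, Mul(-968, 1094)) = Add(-603, -1058992) = -1059595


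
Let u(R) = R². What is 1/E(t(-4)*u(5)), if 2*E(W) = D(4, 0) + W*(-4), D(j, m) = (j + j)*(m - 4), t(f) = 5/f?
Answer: 2/93 ≈ 0.021505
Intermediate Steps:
D(j, m) = 2*j*(-4 + m) (D(j, m) = (2*j)*(-4 + m) = 2*j*(-4 + m))
E(W) = -16 - 2*W (E(W) = (2*4*(-4 + 0) + W*(-4))/2 = (2*4*(-4) - 4*W)/2 = (-32 - 4*W)/2 = -16 - 2*W)
1/E(t(-4)*u(5)) = 1/(-16 - 2*5/(-4)*5²) = 1/(-16 - 2*5*(-¼)*25) = 1/(-16 - (-5)*25/2) = 1/(-16 - 2*(-125/4)) = 1/(-16 + 125/2) = 1/(93/2) = 2/93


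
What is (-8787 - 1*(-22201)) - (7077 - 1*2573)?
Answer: 8910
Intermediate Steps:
(-8787 - 1*(-22201)) - (7077 - 1*2573) = (-8787 + 22201) - (7077 - 2573) = 13414 - 1*4504 = 13414 - 4504 = 8910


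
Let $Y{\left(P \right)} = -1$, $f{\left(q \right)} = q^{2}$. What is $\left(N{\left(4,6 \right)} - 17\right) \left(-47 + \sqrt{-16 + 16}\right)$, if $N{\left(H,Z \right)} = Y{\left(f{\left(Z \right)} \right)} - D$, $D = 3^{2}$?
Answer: $1269$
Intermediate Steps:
$D = 9$
$N{\left(H,Z \right)} = -10$ ($N{\left(H,Z \right)} = -1 - 9 = -10$)
$\left(N{\left(4,6 \right)} - 17\right) \left(-47 + \sqrt{-16 + 16}\right) = \left(-10 - 17\right) \left(-47 + \sqrt{-16 + 16}\right) = \left(-10 - 17\right) \left(-47 + \sqrt{0}\right) = - 27 \left(-47 + 0\right) = \left(-27\right) \left(-47\right) = 1269$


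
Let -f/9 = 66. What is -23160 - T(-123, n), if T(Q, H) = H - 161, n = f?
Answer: -22405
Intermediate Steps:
f = -594 (f = -9*66 = -594)
n = -594
T(Q, H) = -161 + H
-23160 - T(-123, n) = -23160 - (-161 - 594) = -23160 - 1*(-755) = -23160 + 755 = -22405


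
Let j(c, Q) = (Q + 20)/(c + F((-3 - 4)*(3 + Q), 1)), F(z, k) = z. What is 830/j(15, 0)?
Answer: -249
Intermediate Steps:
j(c, Q) = (20 + Q)/(-21 + c - 7*Q) (j(c, Q) = (Q + 20)/(c + (-3 - 4)*(3 + Q)) = (20 + Q)/(c - 7*(3 + Q)) = (20 + Q)/(c + (-21 - 7*Q)) = (20 + Q)/(-21 + c - 7*Q))
830/j(15, 0) = 830/(((20 + 0)/(-21 + 15 - 7*0))) = 830/((20/(-21 + 15 + 0))) = 830/((20/(-6))) = 830/((-1/6*20)) = 830/(-10/3) = 830*(-3/10) = -249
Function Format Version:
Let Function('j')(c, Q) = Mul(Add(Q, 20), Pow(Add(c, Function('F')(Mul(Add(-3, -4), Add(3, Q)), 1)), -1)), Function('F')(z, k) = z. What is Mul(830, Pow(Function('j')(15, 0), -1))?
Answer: -249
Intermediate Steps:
Function('j')(c, Q) = Mul(Pow(Add(-21, c, Mul(-7, Q)), -1), Add(20, Q)) (Function('j')(c, Q) = Mul(Add(Q, 20), Pow(Add(c, Mul(Add(-3, -4), Add(3, Q))), -1)) = Mul(Add(20, Q), Pow(Add(c, Mul(-7, Add(3, Q))), -1)) = Mul(Add(20, Q), Pow(Add(c, Add(-21, Mul(-7, Q))), -1)) = Mul(Add(20, Q), Pow(Add(-21, c, Mul(-7, Q)), -1)) = Mul(Pow(Add(-21, c, Mul(-7, Q)), -1), Add(20, Q)))
Mul(830, Pow(Function('j')(15, 0), -1)) = Mul(830, Pow(Mul(Pow(Add(-21, 15, Mul(-7, 0)), -1), Add(20, 0)), -1)) = Mul(830, Pow(Mul(Pow(Add(-21, 15, 0), -1), 20), -1)) = Mul(830, Pow(Mul(Pow(-6, -1), 20), -1)) = Mul(830, Pow(Mul(Rational(-1, 6), 20), -1)) = Mul(830, Pow(Rational(-10, 3), -1)) = Mul(830, Rational(-3, 10)) = -249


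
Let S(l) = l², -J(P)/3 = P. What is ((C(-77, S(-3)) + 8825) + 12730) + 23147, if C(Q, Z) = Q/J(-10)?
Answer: 1340983/30 ≈ 44699.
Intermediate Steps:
J(P) = -3*P
C(Q, Z) = Q/30 (C(Q, Z) = Q/((-3*(-10))) = Q/30)
((C(-77, S(-3)) + 8825) + 12730) + 23147 = (((1/30)*(-77) + 8825) + 12730) + 23147 = ((-77/30 + 8825) + 12730) + 23147 = (264673/30 + 12730) + 23147 = 646573/30 + 23147 = 1340983/30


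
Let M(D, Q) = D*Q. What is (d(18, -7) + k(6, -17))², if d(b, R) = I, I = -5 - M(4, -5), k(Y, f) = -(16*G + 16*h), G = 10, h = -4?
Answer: 6561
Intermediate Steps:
k(Y, f) = -96 (k(Y, f) = -16/(1/(10 - 4)) = -16/(1/6) = -16/⅙ = -16*6 = -96)
I = 15 (I = -5 - 4*(-5) = -5 - 1*(-20) = -5 + 20 = 15)
d(b, R) = 15
(d(18, -7) + k(6, -17))² = (15 - 96)² = (-81)² = 6561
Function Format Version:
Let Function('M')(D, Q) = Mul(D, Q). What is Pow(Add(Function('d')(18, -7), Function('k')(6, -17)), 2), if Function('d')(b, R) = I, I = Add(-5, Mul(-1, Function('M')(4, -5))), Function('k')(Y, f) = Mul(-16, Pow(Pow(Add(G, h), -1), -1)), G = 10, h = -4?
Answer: 6561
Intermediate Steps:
Function('k')(Y, f) = -96 (Function('k')(Y, f) = Mul(-16, Pow(Pow(Add(10, -4), -1), -1)) = Mul(-16, Pow(Pow(6, -1), -1)) = Mul(-16, Pow(Rational(1, 6), -1)) = Mul(-16, 6) = -96)
I = 15 (I = Add(-5, Mul(-1, Mul(4, -5))) = Add(-5, Mul(-1, -20)) = Add(-5, 20) = 15)
Function('d')(b, R) = 15
Pow(Add(Function('d')(18, -7), Function('k')(6, -17)), 2) = Pow(Add(15, -96), 2) = Pow(-81, 2) = 6561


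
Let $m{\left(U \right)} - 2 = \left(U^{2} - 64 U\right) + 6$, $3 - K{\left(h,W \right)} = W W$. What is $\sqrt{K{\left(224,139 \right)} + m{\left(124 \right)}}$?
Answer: $i \sqrt{11870} \approx 108.95 i$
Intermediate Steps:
$K{\left(h,W \right)} = 3 - W^{2}$ ($K{\left(h,W \right)} = 3 - W W = 3 - W^{2}$)
$m{\left(U \right)} = 8 + U^{2} - 64 U$ ($m{\left(U \right)} = 2 + \left(\left(U^{2} - 64 U\right) + 6\right) = 2 + \left(6 + U^{2} - 64 U\right) = 8 + U^{2} - 64 U$)
$\sqrt{K{\left(224,139 \right)} + m{\left(124 \right)}} = \sqrt{\left(3 - 139^{2}\right) + \left(8 + 124^{2} - 7936\right)} = \sqrt{\left(3 - 19321\right) + \left(8 + 15376 - 7936\right)} = \sqrt{\left(3 - 19321\right) + 7448} = \sqrt{-19318 + 7448} = \sqrt{-11870} = i \sqrt{11870}$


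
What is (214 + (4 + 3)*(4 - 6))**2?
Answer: 40000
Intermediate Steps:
(214 + (4 + 3)*(4 - 6))**2 = (214 + 7*(-2))**2 = (214 - 14)**2 = 200**2 = 40000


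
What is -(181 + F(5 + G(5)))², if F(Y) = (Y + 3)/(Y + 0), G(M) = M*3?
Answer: -13271449/400 ≈ -33179.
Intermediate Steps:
G(M) = 3*M
F(Y) = (3 + Y)/Y
-(181 + F(5 + G(5)))² = -(181 + (3 + (5 + 3*5))/(5 + 3*5))² = -(181 + (3 + (5 + 15))/(5 + 15))² = -(181 + (3 + 20)/20)² = -(181 + (1/20)*23)² = -(181 + 23/20)² = -(3643/20)² = -1*13271449/400 = -13271449/400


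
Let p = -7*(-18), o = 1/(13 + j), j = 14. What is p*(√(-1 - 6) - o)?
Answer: -14/3 + 126*I*√7 ≈ -4.6667 + 333.36*I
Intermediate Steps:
o = 1/27 (o = 1/(13 + 14) = 1/27 ≈ 0.037037)
p = 126
p*(√(-1 - 6) - o) = 126*(√(-1 - 6) - 1*1/27) = 126*(√(-7) - 1/27) = 126*(I*√7 - 1/27) = 126*(-1/27 + I*√7) = -14/3 + 126*I*√7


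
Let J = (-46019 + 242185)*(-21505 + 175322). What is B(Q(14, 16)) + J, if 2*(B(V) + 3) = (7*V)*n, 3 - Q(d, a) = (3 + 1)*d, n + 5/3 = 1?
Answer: 90520997228/3 ≈ 3.0174e+10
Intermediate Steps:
n = -⅔ (n = -5/3 + 1 = -⅔ ≈ -0.66667)
Q(d, a) = 3 - 4*d (Q(d, a) = 3 - (3 + 1)*d = 3 - 4*d)
B(V) = -3 - 7*V/3 (B(V) = -3 + ((7*V)*(-⅔))/2 = -3 + (-14*V/3)/2 = -3 - 7*V/3)
J = 30173665622 (J = 196166*153817 = 30173665622)
B(Q(14, 16)) + J = (-3 - 7*(3 - 4*14)/3) + 30173665622 = (-3 - 7*(3 - 56)/3) + 30173665622 = (-3 - 7/3*(-53)) + 30173665622 = (-3 + 371/3) + 30173665622 = 362/3 + 30173665622 = 90520997228/3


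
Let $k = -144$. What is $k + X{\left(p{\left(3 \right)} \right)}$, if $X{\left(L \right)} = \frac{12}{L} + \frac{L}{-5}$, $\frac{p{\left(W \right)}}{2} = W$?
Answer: $- \frac{716}{5} \approx -143.2$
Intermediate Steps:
$p{\left(W \right)} = 2 W$
$X{\left(L \right)} = \frac{12}{L} - \frac{L}{5}$ ($X{\left(L \right)} = \frac{12}{L} + L \left(- \frac{1}{5}\right) = \frac{12}{L} - \frac{L}{5}$)
$k + X{\left(p{\left(3 \right)} \right)} = -144 + \left(\frac{12}{2 \cdot 3} - \frac{2 \cdot 3}{5}\right) = -144 + \left(\frac{12}{6} - \frac{6}{5}\right) = -144 + \left(12 \cdot \frac{1}{6} - \frac{6}{5}\right) = -144 + \left(2 - \frac{6}{5}\right) = -144 + \frac{4}{5} = - \frac{716}{5}$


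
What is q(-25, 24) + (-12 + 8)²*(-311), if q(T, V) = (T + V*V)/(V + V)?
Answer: -238297/48 ≈ -4964.5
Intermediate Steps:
q(T, V) = (T + V²)/(2*V) (q(T, V) = (T + V²)/((2*V)) = (T + V²)*(1/(2*V)) = (T + V²)/(2*V))
q(-25, 24) + (-12 + 8)²*(-311) = (½)*(-25 + 24²)/24 + (-12 + 8)²*(-311) = (½)*(1/24)*(-25 + 576) + (-4)²*(-311) = (½)*(1/24)*551 + 16*(-311) = 551/48 - 4976 = -238297/48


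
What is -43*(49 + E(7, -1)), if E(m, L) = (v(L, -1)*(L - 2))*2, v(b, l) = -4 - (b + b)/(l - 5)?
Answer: -3225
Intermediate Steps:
v(b, l) = -4 - 2*b/(-5 + l)
E(m, L) = 2*(-4 + L/3)*(-2 + L) (E(m, L) = ((2*(10 - L - 2*(-1))/(-5 - 1))*(L - 2))*2 = ((2*(10 - L + 2)/(-6))*(-2 + L))*2 = ((2*(-1/6)*(12 - L))*(-2 + L))*2 = ((-4 + L/3)*(-2 + L))*2 = 2*(-4 + L/3)*(-2 + L))
-43*(49 + E(7, -1)) = -43*(49 + 2*(-12 - 1)*(-2 - 1)/3) = -43*(49 + (2/3)*(-13)*(-3)) = -43*(49 + 26) = -43*75 = -3225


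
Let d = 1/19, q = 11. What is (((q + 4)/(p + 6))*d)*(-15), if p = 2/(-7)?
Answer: -315/152 ≈ -2.0724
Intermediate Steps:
p = -2/7 (p = 2*(-1/7) = -2/7 ≈ -0.28571)
d = 1/19 (d = 1*(1/19) = 1/19 ≈ 0.052632)
(((q + 4)/(p + 6))*d)*(-15) = (((11 + 4)/(-2/7 + 6))*(1/19))*(-15) = ((15/(40/7))*(1/19))*(-15) = ((15*(7/40))*(1/19))*(-15) = ((21/8)*(1/19))*(-15) = (21/152)*(-15) = -315/152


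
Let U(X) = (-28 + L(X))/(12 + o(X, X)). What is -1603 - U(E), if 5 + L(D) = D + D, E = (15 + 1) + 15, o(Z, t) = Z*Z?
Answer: -1559748/973 ≈ -1603.0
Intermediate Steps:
o(Z, t) = Z²
E = 31 (E = 16 + 15 = 31)
L(D) = -5 + 2*D (L(D) = -5 + (D + D) = -5 + 2*D)
U(X) = (-33 + 2*X)/(12 + X²) (U(X) = (-28 + (-5 + 2*X))/(12 + X²) = (-33 + 2*X)/(12 + X²))
-1603 - U(E) = -1603 - (-33 + 2*31)/(12 + 31²) = -1603 - (-33 + 62)/(12 + 961) = -1603 - 29/973 = -1559748/973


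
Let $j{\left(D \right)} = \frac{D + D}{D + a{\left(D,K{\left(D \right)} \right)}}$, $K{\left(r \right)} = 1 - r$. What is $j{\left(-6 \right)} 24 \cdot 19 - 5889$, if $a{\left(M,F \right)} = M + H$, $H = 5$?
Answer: $- \frac{35751}{7} \approx -5107.3$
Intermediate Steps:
$a{\left(M,F \right)} = 5 + M$ ($a{\left(M,F \right)} = M + 5 = 5 + M$)
$j{\left(D \right)} = \frac{2 D}{5 + 2 D}$ ($j{\left(D \right)} = \frac{D + D}{D + \left(5 + D\right)} = \frac{2 D}{5 + 2 D}$)
$j{\left(-6 \right)} 24 \cdot 19 - 5889 = 2 \left(-6\right) \frac{1}{5 + 2 \left(-6\right)} 24 \cdot 19 - 5889 = 2 \left(-6\right) \frac{1}{5 - 12} \cdot 24 \cdot 19 - 5889 = 2 \left(-6\right) \frac{1}{-7} \cdot 24 \cdot 19 - 5889 = 2 \left(-6\right) \left(- \frac{1}{7}\right) 24 \cdot 19 - 5889 = \frac{12}{7} \cdot 24 \cdot 19 - 5889 = \frac{288}{7} \cdot 19 - 5889 = \frac{5472}{7} - 5889 = - \frac{35751}{7}$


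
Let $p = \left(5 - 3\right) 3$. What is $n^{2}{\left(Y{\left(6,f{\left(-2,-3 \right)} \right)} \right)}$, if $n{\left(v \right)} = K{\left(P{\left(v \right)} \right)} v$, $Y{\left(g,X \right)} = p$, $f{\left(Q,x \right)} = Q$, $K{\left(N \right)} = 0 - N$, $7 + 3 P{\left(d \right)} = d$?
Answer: $4$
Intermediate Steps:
$P{\left(d \right)} = - \frac{7}{3} + \frac{d}{3}$
$K{\left(N \right)} = - N$
$p = 6$ ($p = 2 \cdot 3 = 6$)
$Y{\left(g,X \right)} = 6$
$n{\left(v \right)} = v \left(\frac{7}{3} - \frac{v}{3}\right)$ ($n{\left(v \right)} = - (- \frac{7}{3} + \frac{v}{3}) v = \left(\frac{7}{3} - \frac{v}{3}\right) v = v \left(\frac{7}{3} - \frac{v}{3}\right)$)
$n^{2}{\left(Y{\left(6,f{\left(-2,-3 \right)} \right)} \right)} = \left(\frac{1}{3} \cdot 6 \left(7 - 6\right)\right)^{2} = \left(\frac{1}{3} \cdot 6 \cdot 1\right)^{2} = 2^{2} = 4$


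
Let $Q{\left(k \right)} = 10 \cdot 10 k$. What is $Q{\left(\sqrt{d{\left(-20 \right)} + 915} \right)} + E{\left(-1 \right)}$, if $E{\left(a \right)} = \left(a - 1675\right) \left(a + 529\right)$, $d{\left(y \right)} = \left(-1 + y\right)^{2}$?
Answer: $-884928 + 200 \sqrt{339} \approx -8.8125 \cdot 10^{5}$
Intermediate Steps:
$E{\left(a \right)} = \left(-1675 + a\right) \left(529 + a\right)$
$Q{\left(k \right)} = 100 k$
$Q{\left(\sqrt{d{\left(-20 \right)} + 915} \right)} + E{\left(-1 \right)} = 100 \sqrt{\left(-1 - 20\right)^{2} + 915} - \left(884929 - 1\right) = 100 \sqrt{\left(-21\right)^{2} + 915} + \left(-886075 + 1 + 1146\right) = 100 \sqrt{441 + 915} - 884928 = 100 \sqrt{1356} - 884928 = 100 \cdot 2 \sqrt{339} - 884928 = 200 \sqrt{339} - 884928 = -884928 + 200 \sqrt{339}$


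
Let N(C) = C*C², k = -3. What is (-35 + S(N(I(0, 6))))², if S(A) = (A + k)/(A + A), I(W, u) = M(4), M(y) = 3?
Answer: 96721/81 ≈ 1194.1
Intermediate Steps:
I(W, u) = 3
N(C) = C³
S(A) = (-3 + A)/(2*A) (S(A) = (A - 3)/(A + A) = (-3 + A)/((2*A)) = (-3 + A)*(1/(2*A)) = (-3 + A)/(2*A))
(-35 + S(N(I(0, 6))))² = (-35 + (-3 + 3³)/(2*(3³)))² = (-35 + (½)*(-3 + 27)/27)² = (-35 + (½)*(1/27)*24)² = (-35 + 4/9)² = (-311/9)² = 96721/81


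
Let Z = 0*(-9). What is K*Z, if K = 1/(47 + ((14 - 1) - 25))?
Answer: 0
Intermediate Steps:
Z = 0
K = 1/35 (K = 1/(47 + (13 - 25)) = 1/(47 - 12) = 1/35 ≈ 0.028571)
K*Z = (1/35)*0 = 0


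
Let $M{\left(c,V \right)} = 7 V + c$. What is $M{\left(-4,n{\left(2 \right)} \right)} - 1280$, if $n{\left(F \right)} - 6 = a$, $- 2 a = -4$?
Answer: $-1228$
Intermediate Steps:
$a = 2$ ($a = \left(- \frac{1}{2}\right) \left(-4\right) = 2$)
$n{\left(F \right)} = 8$ ($n{\left(F \right)} = 6 + 2 = 8$)
$M{\left(c,V \right)} = c + 7 V$
$M{\left(-4,n{\left(2 \right)} \right)} - 1280 = \left(-4 + 7 \cdot 8\right) - 1280 = \left(-4 + 56\right) - 1280 = 52 - 1280 = -1228$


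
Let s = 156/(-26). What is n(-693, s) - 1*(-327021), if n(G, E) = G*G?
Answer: 807270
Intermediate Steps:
s = -6 (s = 156*(-1/26) = -6)
n(G, E) = G**2
n(-693, s) - 1*(-327021) = (-693)**2 - 1*(-327021) = 480249 + 327021 = 807270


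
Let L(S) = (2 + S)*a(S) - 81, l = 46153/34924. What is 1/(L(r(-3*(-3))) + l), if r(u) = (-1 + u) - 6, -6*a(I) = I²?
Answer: -104772/8627465 ≈ -0.012144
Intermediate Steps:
a(I) = -I²/6
l = 46153/34924 (l = 46153*(1/34924) = 46153/34924 ≈ 1.3215)
r(u) = -7 + u
L(S) = -81 - S²*(2 + S)/6 (L(S) = (2 + S)*(-S²/6) - 81 = -S²*(2 + S)/6 - 81 = -81 - S²*(2 + S)/6)
1/(L(r(-3*(-3))) + l) = 1/((-81 - (-7 - 3*(-3))²/3 - (-7 - 3*(-3))³/6) + 46153/34924) = 1/((-81 - (-7 + 9)²/3 - (-7 + 9)³/6) + 46153/34924) = 1/((-81 - ⅓*2² - ⅙*2³) + 46153/34924) = 1/((-81 - ⅓*4 - ⅙*8) + 46153/34924) = 1/((-81 - 4/3 - 4/3) + 46153/34924) = 1/(-251/3 + 46153/34924) = 1/(-8627465/104772) = -104772/8627465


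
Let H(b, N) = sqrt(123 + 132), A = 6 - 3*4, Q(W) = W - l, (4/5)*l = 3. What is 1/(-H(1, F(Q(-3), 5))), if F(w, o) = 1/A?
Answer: -sqrt(255)/255 ≈ -0.062622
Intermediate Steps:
l = 15/4 (l = (5/4)*3 = 15/4 ≈ 3.7500)
Q(W) = -15/4 + W (Q(W) = W - 1*15/4 = W - 15/4 = -15/4 + W)
A = -6 (A = 6 - 12 = -6)
F(w, o) = -1/6 (F(w, o) = 1/(-6) = -1/6)
H(b, N) = sqrt(255)
1/(-H(1, F(Q(-3), 5))) = 1/(-sqrt(255)) = -sqrt(255)/255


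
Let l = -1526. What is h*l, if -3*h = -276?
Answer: -140392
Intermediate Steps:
h = 92 (h = -⅓*(-276) = 92)
h*l = 92*(-1526) = -140392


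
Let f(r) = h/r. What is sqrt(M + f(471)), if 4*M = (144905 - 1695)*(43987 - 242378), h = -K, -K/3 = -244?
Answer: 3*I*sqrt(77812990559958)/314 ≈ 84279.0*I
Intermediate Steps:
K = 732 (K = -3*(-244) = 732)
h = -732 (h = -1*732 = -732)
M = -14205787555/2 (M = ((144905 - 1695)*(43987 - 242378))/4 = (143210*(-198391))/4 = (1/4)*(-28411575110) = -14205787555/2 ≈ -7.1029e+9)
f(r) = -732/r
sqrt(M + f(471)) = sqrt(-14205787555/2 - 732/471) = sqrt(-14205787555/2 - 732*1/471) = sqrt(-14205787555/2 - 244/157) = sqrt(-2230308646623/314) = 3*I*sqrt(77812990559958)/314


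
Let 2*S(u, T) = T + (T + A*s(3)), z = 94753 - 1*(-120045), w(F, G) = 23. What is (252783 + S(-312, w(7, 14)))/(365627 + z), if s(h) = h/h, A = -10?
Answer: 84267/193475 ≈ 0.43554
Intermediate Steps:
s(h) = 1
z = 214798 (z = 94753 + 120045 = 214798)
S(u, T) = -5 + T (S(u, T) = (T + (T - 10*1))/2 = (T + (T - 10))/2 = (T + (-10 + T))/2 = (-10 + 2*T)/2 = -5 + T)
(252783 + S(-312, w(7, 14)))/(365627 + z) = (252783 + (-5 + 23))/(365627 + 214798) = (252783 + 18)/580425 = 252801*(1/580425) = 84267/193475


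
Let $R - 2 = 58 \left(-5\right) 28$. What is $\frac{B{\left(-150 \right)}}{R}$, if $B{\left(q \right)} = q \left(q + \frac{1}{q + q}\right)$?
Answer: $- \frac{4091}{1476} \approx -2.7717$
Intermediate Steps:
$R = -8118$ ($R = 2 + 58 \left(-5\right) 28 = 2 - 8120 = -8118$)
$B{\left(q \right)} = q \left(q + \frac{1}{2 q}\right)$
$\frac{B{\left(-150 \right)}}{R} = \frac{\frac{1}{2} + \left(-150\right)^{2}}{-8118} = \left(\frac{1}{2} + 22500\right) \left(- \frac{1}{8118}\right) = \frac{45001}{2} \left(- \frac{1}{8118}\right) = - \frac{4091}{1476}$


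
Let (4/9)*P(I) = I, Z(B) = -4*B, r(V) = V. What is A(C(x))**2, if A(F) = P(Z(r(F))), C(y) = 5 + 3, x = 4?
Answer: 5184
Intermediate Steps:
C(y) = 8
P(I) = 9*I/4
A(F) = -9*F (A(F) = 9*(-4*F)/4 = -9*F)
A(C(x))**2 = (-9*8)**2 = (-72)**2 = 5184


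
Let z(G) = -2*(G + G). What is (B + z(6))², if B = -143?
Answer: 27889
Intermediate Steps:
z(G) = -4*G
(B + z(6))² = (-143 - 4*6)² = (-143 - 24)² = (-167)² = 27889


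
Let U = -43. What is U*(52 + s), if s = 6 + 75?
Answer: -5719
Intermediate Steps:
s = 81
U*(52 + s) = -43*(52 + 81) = -43*133 = -5719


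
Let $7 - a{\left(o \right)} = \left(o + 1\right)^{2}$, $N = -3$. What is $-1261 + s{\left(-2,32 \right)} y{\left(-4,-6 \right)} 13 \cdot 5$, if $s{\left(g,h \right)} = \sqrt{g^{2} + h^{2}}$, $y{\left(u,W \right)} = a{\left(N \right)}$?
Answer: $-1261 + 390 \sqrt{257} \approx 4991.2$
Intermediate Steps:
$a{\left(o \right)} = 7 - \left(1 + o\right)^{2}$ ($a{\left(o \right)} = 7 - \left(o + 1\right)^{2} = 7 - \left(1 + o\right)^{2}$)
$y{\left(u,W \right)} = 3$ ($y{\left(u,W \right)} = 7 - \left(1 - 3\right)^{2} = 7 - \left(-2\right)^{2} = 7 - 4 = 3$)
$-1261 + s{\left(-2,32 \right)} y{\left(-4,-6 \right)} 13 \cdot 5 = -1261 + \sqrt{\left(-2\right)^{2} + 32^{2}} \cdot 3 \cdot 13 \cdot 5 = -1261 + \sqrt{4 + 1024} \cdot 39 \cdot 5 = -1261 + \sqrt{1028} \cdot 195 = -1261 + 2 \sqrt{257} \cdot 195 = -1261 + 390 \sqrt{257}$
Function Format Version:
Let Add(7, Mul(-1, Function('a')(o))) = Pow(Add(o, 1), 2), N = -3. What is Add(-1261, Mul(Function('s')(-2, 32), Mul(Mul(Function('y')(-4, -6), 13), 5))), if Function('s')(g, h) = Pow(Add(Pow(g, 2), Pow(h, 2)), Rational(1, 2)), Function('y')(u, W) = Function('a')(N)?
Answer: Add(-1261, Mul(390, Pow(257, Rational(1, 2)))) ≈ 4991.2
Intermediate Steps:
Function('a')(o) = Add(7, Mul(-1, Pow(Add(1, o), 2))) (Function('a')(o) = Add(7, Mul(-1, Pow(Add(o, 1), 2))) = Add(7, Mul(-1, Pow(Add(1, o), 2))))
Function('y')(u, W) = 3 (Function('y')(u, W) = Add(7, Mul(-1, Pow(Add(1, -3), 2))) = Add(7, Mul(-1, Pow(-2, 2))) = Add(7, Mul(-1, 4)) = Add(7, -4) = 3)
Add(-1261, Mul(Function('s')(-2, 32), Mul(Mul(Function('y')(-4, -6), 13), 5))) = Add(-1261, Mul(Pow(Add(Pow(-2, 2), Pow(32, 2)), Rational(1, 2)), Mul(Mul(3, 13), 5))) = Add(-1261, Mul(Pow(Add(4, 1024), Rational(1, 2)), Mul(39, 5))) = Add(-1261, Mul(Pow(1028, Rational(1, 2)), 195)) = Add(-1261, Mul(Mul(2, Pow(257, Rational(1, 2))), 195)) = Add(-1261, Mul(390, Pow(257, Rational(1, 2))))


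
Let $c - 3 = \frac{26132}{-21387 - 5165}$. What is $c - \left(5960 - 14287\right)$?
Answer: $\frac{55288007}{6638} \approx 8329.0$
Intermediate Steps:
$c = \frac{13381}{6638}$ ($c = 3 + \frac{26132}{-21387 - 5165} = 3 + \frac{26132}{-26552} = 3 + 26132 \left(- \frac{1}{26552}\right) = 3 - \frac{6533}{6638} = \frac{13381}{6638} \approx 2.0158$)
$c - \left(5960 - 14287\right) = \frac{13381}{6638} - \left(5960 - 14287\right) = \frac{13381}{6638} - -8327 = \frac{13381}{6638} + 8327 = \frac{55288007}{6638}$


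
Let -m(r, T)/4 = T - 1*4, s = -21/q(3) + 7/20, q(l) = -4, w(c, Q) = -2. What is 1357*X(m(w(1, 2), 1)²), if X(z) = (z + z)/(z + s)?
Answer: 488520/187 ≈ 2612.4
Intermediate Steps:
s = 28/5 (s = -21/(-4) + 7/20 = -21*(-¼) + 7*(1/20) = 21/4 + 7/20 = 28/5 ≈ 5.6000)
m(r, T) = 16 - 4*T (m(r, T) = -4*(T - 1*4) = -4*(T - 4) = -4*(-4 + T) = 16 - 4*T)
X(z) = 2*z/(28/5 + z) (X(z) = (z + z)/(z + 28/5) = (2*z)/(28/5 + z) = 2*z/(28/5 + z))
1357*X(m(w(1, 2), 1)²) = 1357*(10*(16 - 4*1)²/(28 + 5*(16 - 4*1)²)) = 1357*(10*(16 - 4)²/(28 + 5*(16 - 4)²)) = 1357*(10*12²/(28 + 5*12²)) = 1357*(10*144/(28 + 5*144)) = 1357*(10*144/(28 + 720)) = 1357*(10*144/748) = 1357*(10*144*(1/748)) = 1357*(360/187) = 488520/187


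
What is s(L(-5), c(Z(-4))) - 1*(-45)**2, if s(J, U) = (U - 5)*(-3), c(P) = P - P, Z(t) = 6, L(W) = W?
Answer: -2010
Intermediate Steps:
c(P) = 0
s(J, U) = 15 - 3*U (s(J, U) = (-5 + U)*(-3) = 15 - 3*U)
s(L(-5), c(Z(-4))) - 1*(-45)**2 = (15 - 3*0) - 1*(-45)**2 = (15 + 0) - 1*2025 = 15 - 2025 = -2010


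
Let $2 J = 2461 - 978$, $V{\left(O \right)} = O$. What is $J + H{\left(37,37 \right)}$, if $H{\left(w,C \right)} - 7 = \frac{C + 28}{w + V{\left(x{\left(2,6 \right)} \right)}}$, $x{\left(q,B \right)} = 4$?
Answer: $\frac{61507}{82} \approx 750.08$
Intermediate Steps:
$J = \frac{1483}{2}$ ($J = \frac{2461 - 978}{2} = \frac{1}{2} \cdot 1483 = \frac{1483}{2} \approx 741.5$)
$H{\left(w,C \right)} = 7 + \frac{28 + C}{4 + w}$ ($H{\left(w,C \right)} = 7 + \frac{C + 28}{w + 4} = 7 + \frac{28 + C}{4 + w}$)
$J + H{\left(37,37 \right)} = \frac{1483}{2} + \frac{56 + 37 + 7 \cdot 37}{4 + 37} = \frac{1483}{2} + \frac{56 + 37 + 259}{41} = \frac{1483}{2} + \frac{1}{41} \cdot 352 = \frac{1483}{2} + \frac{352}{41} = \frac{61507}{82}$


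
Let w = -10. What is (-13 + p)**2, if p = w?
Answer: 529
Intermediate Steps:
p = -10
(-13 + p)**2 = (-13 - 10)**2 = (-23)**2 = 529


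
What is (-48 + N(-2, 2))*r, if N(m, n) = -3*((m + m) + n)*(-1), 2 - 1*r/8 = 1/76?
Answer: -16308/19 ≈ -858.32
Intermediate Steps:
r = 302/19 (r = 16 - 8/76 = 16 - 8*1/76 = 16 - 2/19 = 302/19 ≈ 15.895)
N(m, n) = 3*n + 6*m (N(m, n) = -3*(2*m + n)*(-1) = -3*(n + 2*m)*(-1) = (-6*m - 3*n)*(-1) = 3*n + 6*m)
(-48 + N(-2, 2))*r = (-48 + (3*2 + 6*(-2)))*(302/19) = (-48 + (6 - 12))*(302/19) = (-48 - 6)*(302/19) = -54*302/19 = -16308/19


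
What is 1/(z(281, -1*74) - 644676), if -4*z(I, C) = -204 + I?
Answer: -4/2578781 ≈ -1.5511e-6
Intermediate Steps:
z(I, C) = 51 - I/4 (z(I, C) = -(-204 + I)/4 = 51 - I/4)
1/(z(281, -1*74) - 644676) = 1/((51 - ¼*281) - 644676) = 1/((51 - 281/4) - 644676) = 1/(-77/4 - 644676) = 1/(-2578781/4) = -4/2578781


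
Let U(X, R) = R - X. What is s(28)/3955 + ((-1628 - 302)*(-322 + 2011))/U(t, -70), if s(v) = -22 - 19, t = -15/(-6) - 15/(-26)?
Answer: 3352020712/75145 ≈ 44607.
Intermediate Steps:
t = 40/13 (t = -15*(-1/6) - 15*(-1/26) = 5/2 + 15/26 = 40/13 ≈ 3.0769)
s(v) = -41
s(28)/3955 + ((-1628 - 302)*(-322 + 2011))/U(t, -70) = -41/3955 + ((-1628 - 302)*(-322 + 2011))/(-70 - 1*40/13) = -41*1/3955 + (-1930*1689)/(-70 - 40/13) = -41/3955 - 3259770/(-950/13) = -41/3955 - 3259770*(-13/950) = -41/3955 + 4237701/95 = 3352020712/75145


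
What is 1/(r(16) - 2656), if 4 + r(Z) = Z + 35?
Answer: -1/2609 ≈ -0.00038329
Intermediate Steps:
r(Z) = 31 + Z (r(Z) = -4 + (Z + 35) = -4 + (35 + Z) = 31 + Z)
1/(r(16) - 2656) = 1/((31 + 16) - 2656) = 1/(47 - 2656) = 1/(-2609) = -1/2609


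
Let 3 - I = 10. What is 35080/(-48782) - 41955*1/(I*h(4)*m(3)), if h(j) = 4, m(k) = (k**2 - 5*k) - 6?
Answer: -343072615/2731792 ≈ -125.59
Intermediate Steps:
I = -7 (I = 3 - 1*10 = 3 - 10 = -7)
m(k) = -6 + k**2 - 5*k
35080/(-48782) - 41955*1/(I*h(4)*m(3)) = 35080/(-48782) - 41955*(-1/(28*(-6 + 3**2 - 5*3))) = 35080*(-1/48782) - 41955*(-1/(28*(-6 + 9 - 15))) = -17540/24391 - 41955/(-12*(-7)*4) = -17540/24391 - 41955/(84*4) = -17540/24391 - 41955/336 = -17540/24391 - 41955*1/336 = -17540/24391 - 13985/112 = -343072615/2731792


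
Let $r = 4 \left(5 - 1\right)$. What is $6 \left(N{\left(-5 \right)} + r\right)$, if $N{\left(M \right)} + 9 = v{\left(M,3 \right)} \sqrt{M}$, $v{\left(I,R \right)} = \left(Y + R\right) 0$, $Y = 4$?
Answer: $42$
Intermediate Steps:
$v{\left(I,R \right)} = 0$ ($v{\left(I,R \right)} = \left(4 + R\right) 0 = 0$)
$N{\left(M \right)} = -9$ ($N{\left(M \right)} = -9 + 0 \sqrt{M} = -9 + 0 = -9$)
$r = 16$ ($r = 4 \cdot 4 = 16$)
$6 \left(N{\left(-5 \right)} + r\right) = 6 \left(-9 + 16\right) = 6 \cdot 7 = 42$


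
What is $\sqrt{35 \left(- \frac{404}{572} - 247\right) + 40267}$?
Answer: $\frac{\sqrt{646132773}}{143} \approx 177.76$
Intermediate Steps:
$\sqrt{35 \left(- \frac{404}{572} - 247\right) + 40267} = \sqrt{35 \left(\left(-404\right) \frac{1}{572} - 247\right) + 40267} = \sqrt{35 \left(- \frac{101}{143} - 247\right) + 40267} = \sqrt{35 \left(- \frac{35422}{143}\right) + 40267} = \sqrt{- \frac{1239770}{143} + 40267} = \sqrt{\frac{4518411}{143}} = \frac{\sqrt{646132773}}{143}$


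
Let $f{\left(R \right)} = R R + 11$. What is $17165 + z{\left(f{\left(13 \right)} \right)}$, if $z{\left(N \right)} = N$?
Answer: $17345$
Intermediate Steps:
$f{\left(R \right)} = 11 + R^{2}$ ($f{\left(R \right)} = R^{2} + 11 = 11 + R^{2}$)
$17165 + z{\left(f{\left(13 \right)} \right)} = 17165 + \left(11 + 13^{2}\right) = 17165 + \left(11 + 169\right) = 17165 + 180 = 17345$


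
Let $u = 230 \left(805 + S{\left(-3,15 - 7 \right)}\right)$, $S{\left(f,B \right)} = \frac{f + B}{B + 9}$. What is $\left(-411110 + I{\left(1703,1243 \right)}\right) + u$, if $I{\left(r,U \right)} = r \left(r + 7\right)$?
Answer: $\frac{45666040}{17} \approx 2.6862 \cdot 10^{6}$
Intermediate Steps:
$I{\left(r,U \right)} = r \left(7 + r\right)$
$S{\left(f,B \right)} = \frac{B + f}{9 + B}$
$u = \frac{3148700}{17}$ ($u = 230 \left(805 + \frac{\left(15 - 7\right) - 3}{9 + \left(15 - 7\right)}\right) = 230 \left(805 + \frac{8 - 3}{9 + 8}\right) = 230 \left(805 + \frac{1}{17} \cdot 5\right) = 230 \left(805 + \frac{5}{17}\right) = 230 \cdot \frac{13690}{17} = \frac{3148700}{17} \approx 1.8522 \cdot 10^{5}$)
$\left(-411110 + I{\left(1703,1243 \right)}\right) + u = \left(-411110 + 1703 \left(7 + 1703\right)\right) + \frac{3148700}{17} = \left(-411110 + 1703 \cdot 1710\right) + \frac{3148700}{17} = \left(-411110 + 2912130\right) + \frac{3148700}{17} = 2501020 + \frac{3148700}{17} = \frac{45666040}{17}$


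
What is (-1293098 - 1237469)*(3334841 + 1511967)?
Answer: -12265172380136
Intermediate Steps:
(-1293098 - 1237469)*(3334841 + 1511967) = -2530567*4846808 = -12265172380136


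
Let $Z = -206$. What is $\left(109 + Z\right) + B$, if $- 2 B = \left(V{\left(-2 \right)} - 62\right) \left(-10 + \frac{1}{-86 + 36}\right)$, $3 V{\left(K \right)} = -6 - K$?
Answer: $- \frac{4143}{10} \approx -414.3$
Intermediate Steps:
$V{\left(K \right)} = -2 - \frac{K}{3}$ ($V{\left(K \right)} = \frac{-6 - K}{3} = -2 - \frac{K}{3}$)
$B = - \frac{3173}{10}$ ($B = - \frac{\left(\left(-2 - - \frac{2}{3}\right) - 62\right) \left(-10 + \frac{1}{-86 + 36}\right)}{2} = - \frac{\left(\left(-2 + \frac{2}{3}\right) - 62\right) \left(-10 + \frac{1}{-50}\right)}{2} = - \frac{\left(- \frac{4}{3} - 62\right) \left(-10 - \frac{1}{50}\right)}{2} = - \frac{\left(- \frac{190}{3}\right) \left(- \frac{501}{50}\right)}{2} = \left(- \frac{1}{2}\right) \frac{3173}{5} = - \frac{3173}{10} \approx -317.3$)
$\left(109 + Z\right) + B = \left(109 - 206\right) - \frac{3173}{10} = -97 - \frac{3173}{10} = - \frac{4143}{10}$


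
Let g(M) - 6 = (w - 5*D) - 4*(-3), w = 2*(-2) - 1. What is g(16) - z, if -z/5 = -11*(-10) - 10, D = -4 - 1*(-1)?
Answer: 528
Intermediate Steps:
D = -3 (D = -4 + 1 = -3)
z = -500 (z = -5*(-11*(-10) - 10) = -5*(110 - 10) = -5*100 = -500)
w = -5 (w = -4 - 1 = -5)
g(M) = 28 (g(M) = 6 + ((-5 - 5*(-3)) - 4*(-3)) = 6 + ((-5 + 15) + 12) = 6 + (10 + 12) = 6 + 22 = 28)
g(16) - z = 28 - 1*(-500) = 28 + 500 = 528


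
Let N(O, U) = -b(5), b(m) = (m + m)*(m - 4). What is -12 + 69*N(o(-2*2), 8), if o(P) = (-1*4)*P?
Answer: -702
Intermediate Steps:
b(m) = 2*m*(-4 + m) (b(m) = (2*m)*(-4 + m) = 2*m*(-4 + m))
o(P) = -4*P
N(O, U) = -10 (N(O, U) = -2*5*(-4 + 5) = -2*5 = -1*10 = -10)
-12 + 69*N(o(-2*2), 8) = -12 + 69*(-10) = -12 - 690 = -702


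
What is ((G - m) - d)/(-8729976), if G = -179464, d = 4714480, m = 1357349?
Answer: 6251293/8729976 ≈ 0.71607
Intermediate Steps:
((G - m) - d)/(-8729976) = ((-179464 - 1*1357349) - 1*4714480)/(-8729976) = ((-179464 - 1357349) - 4714480)*(-1/8729976) = (-1536813 - 4714480)*(-1/8729976) = -6251293*(-1/8729976) = 6251293/8729976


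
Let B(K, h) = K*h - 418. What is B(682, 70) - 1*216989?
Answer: -169667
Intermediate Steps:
B(K, h) = -418 + K*h
B(682, 70) - 1*216989 = (-418 + 682*70) - 1*216989 = (-418 + 47740) - 216989 = 47322 - 216989 = -169667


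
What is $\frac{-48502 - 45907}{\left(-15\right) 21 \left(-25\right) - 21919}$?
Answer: $\frac{94409}{14044} \approx 6.7224$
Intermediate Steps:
$\frac{-48502 - 45907}{\left(-15\right) 21 \left(-25\right) - 21919} = - \frac{94409}{\left(-315\right) \left(-25\right) - 21919} = - \frac{94409}{7875 - 21919} = - \frac{94409}{-14044} = \left(-94409\right) \left(- \frac{1}{14044}\right) = \frac{94409}{14044}$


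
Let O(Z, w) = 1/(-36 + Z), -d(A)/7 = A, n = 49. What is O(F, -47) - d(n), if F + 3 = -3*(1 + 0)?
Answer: 14405/42 ≈ 342.98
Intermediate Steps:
d(A) = -7*A
F = -6 (F = -3 - 3*(1 + 0) = -3 - 3*1 = -3 - 3 = -6)
O(F, -47) - d(n) = 1/(-36 - 6) - (-7)*49 = 1/(-42) - 1*(-343) = -1/42 + 343 = 14405/42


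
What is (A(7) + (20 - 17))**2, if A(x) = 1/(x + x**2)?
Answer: 28561/3136 ≈ 9.1075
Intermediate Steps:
(A(7) + (20 - 17))**2 = (1/(7*(1 + 7)) + (20 - 17))**2 = ((1/7)/8 + 3)**2 = ((1/7)*(1/8) + 3)**2 = (1/56 + 3)**2 = (169/56)**2 = 28561/3136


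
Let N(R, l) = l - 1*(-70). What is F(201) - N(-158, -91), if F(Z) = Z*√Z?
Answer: 21 + 201*√201 ≈ 2870.7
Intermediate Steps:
N(R, l) = 70 + l (N(R, l) = l + 70 = 70 + l)
F(Z) = Z^(3/2)
F(201) - N(-158, -91) = 201^(3/2) - (70 - 91) = 201*√201 - 1*(-21) = 201*√201 + 21 = 21 + 201*√201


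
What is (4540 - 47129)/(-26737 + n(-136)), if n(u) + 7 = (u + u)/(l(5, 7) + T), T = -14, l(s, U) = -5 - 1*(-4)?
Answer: 638835/400888 ≈ 1.5935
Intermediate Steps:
l(s, U) = -1 (l(s, U) = -5 + 4 = -1)
n(u) = -7 - 2*u/15 (n(u) = -7 + (u + u)/(-1 - 14) = -7 + (2*u)/(-15) = -7 + (2*u)*(-1/15) = -7 - 2*u/15)
(4540 - 47129)/(-26737 + n(-136)) = (4540 - 47129)/(-26737 + (-7 - 2/15*(-136))) = -42589/(-26737 + (-7 + 272/15)) = -42589/(-26737 + 167/15) = -42589/(-400888/15) = -42589*(-15/400888) = 638835/400888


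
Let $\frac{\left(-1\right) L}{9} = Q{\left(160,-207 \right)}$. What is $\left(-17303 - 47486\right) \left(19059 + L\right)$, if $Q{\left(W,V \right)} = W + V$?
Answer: $-1262219298$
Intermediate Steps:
$Q{\left(W,V \right)} = V + W$
$L = 423$ ($L = - 9 \left(-207 + 160\right) = \left(-9\right) \left(-47\right) = 423$)
$\left(-17303 - 47486\right) \left(19059 + L\right) = \left(-17303 - 47486\right) \left(19059 + 423\right) = \left(-64789\right) 19482 = -1262219298$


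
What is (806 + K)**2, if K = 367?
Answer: 1375929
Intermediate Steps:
(806 + K)**2 = (806 + 367)**2 = 1173**2 = 1375929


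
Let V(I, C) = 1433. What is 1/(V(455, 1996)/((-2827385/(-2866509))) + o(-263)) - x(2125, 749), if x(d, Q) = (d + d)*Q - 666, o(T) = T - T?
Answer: -13073123835546463/4107707397 ≈ -3.1826e+6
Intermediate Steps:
o(T) = 0
x(d, Q) = -666 + 2*Q*d (x(d, Q) = (2*d)*Q - 666 = 2*Q*d - 666 = -666 + 2*Q*d)
1/(V(455, 1996)/((-2827385/(-2866509))) + o(-263)) - x(2125, 749) = 1/(1433/((-2827385/(-2866509))) + 0) - (-666 + 2*749*2125) = 1/(1433/((-2827385*(-1/2866509))) + 0) - (-666 + 3183250) = 1/(1433/(2827385/2866509) + 0) - 1*3182584 = 1/(1433*(2866509/2827385) + 0) - 3182584 = 1/(4107707397/2827385 + 0) - 3182584 = 1/(4107707397/2827385) - 3182584 = 2827385/4107707397 - 3182584 = -13073123835546463/4107707397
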